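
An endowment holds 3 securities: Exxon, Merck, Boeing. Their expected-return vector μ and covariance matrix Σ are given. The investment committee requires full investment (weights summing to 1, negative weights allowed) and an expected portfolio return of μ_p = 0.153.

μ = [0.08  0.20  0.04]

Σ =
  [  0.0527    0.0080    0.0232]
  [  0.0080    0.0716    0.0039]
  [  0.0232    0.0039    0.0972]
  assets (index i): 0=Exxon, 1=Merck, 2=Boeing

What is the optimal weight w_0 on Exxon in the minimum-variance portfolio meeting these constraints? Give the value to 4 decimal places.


0.3213

g=Σ⁻¹μ = [1.0938  2.6687  0.0434]
h=Σ⁻¹𝟙 = [14.3413  12.0164  6.3829]
a=μᵀg=0.622984  b=𝟙ᵀg=3.805904  c=𝟙ᵀh=32.740610  D=ac−b²=5.911967
λ₁=(c·0.153−b)/D = (32.740610·0.153−3.805904)/5.911967 = 0.203555
λ₂=(a−b·0.153)/D = (0.622984−3.805904·0.153)/5.911967 = 0.006881
w* = 0.203555·g + 0.006881·h:
  w_0 = 0.203555·1.0938 + 0.006881·14.3413 = 0.3213  (Exxon)
  w_1 = 0.203555·2.6687 + 0.006881·12.0164 = 0.6259  (Merck)
  w_2 = 0.203555·0.0434 + 0.006881·6.3829 = 0.0527  (Boeing)
Σw_i=1.0000  μᵀw=0.1530
σ²=wᵀΣw=λ₁·μ_p+λ₂ = 0.203555·0.153 + 0.006881 = 0.038025 ≈ 0.0380


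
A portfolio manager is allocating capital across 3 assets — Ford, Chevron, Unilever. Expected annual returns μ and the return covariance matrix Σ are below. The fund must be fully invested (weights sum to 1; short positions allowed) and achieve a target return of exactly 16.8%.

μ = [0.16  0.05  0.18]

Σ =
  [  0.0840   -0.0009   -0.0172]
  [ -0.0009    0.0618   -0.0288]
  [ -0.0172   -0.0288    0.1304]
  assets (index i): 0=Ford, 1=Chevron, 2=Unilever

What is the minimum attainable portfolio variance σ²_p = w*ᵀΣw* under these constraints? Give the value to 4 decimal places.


0.0424

u=Σ⁻¹μ = [2.3527  1.8184  2.0923]
v=Σ⁻¹𝟙 = [15.1891  23.3089  14.8202]
a=μᵀu=0.843958  b=𝟙ᵀu=6.263332  c=𝟙ᵀv=53.318183  D=ac−b²=5.768978
λ₁=(c·0.168−b)/D = (53.318183·0.168−6.263332)/5.768978 = 0.467002
λ₂=(a−b·0.168)/D = (0.843958−6.263332·0.168)/5.768978 = -0.036104
w* = 0.467002·u + -0.036104·v:
  w_0 = 0.467002·2.3527 + -0.036104·15.1891 = 0.5503  (Ford)
  w_1 = 0.467002·1.8184 + -0.036104·23.3089 = 0.0076  (Chevron)
  w_2 = 0.467002·2.0923 + -0.036104·14.8202 = 0.4420  (Unilever)
Σw_i=1.0000  μᵀw=0.1680
σ²=wᵀΣw=λ₁·μ_p+λ₂ = 0.467002·0.168 + -0.036104 = 0.042353 ≈ 0.0424


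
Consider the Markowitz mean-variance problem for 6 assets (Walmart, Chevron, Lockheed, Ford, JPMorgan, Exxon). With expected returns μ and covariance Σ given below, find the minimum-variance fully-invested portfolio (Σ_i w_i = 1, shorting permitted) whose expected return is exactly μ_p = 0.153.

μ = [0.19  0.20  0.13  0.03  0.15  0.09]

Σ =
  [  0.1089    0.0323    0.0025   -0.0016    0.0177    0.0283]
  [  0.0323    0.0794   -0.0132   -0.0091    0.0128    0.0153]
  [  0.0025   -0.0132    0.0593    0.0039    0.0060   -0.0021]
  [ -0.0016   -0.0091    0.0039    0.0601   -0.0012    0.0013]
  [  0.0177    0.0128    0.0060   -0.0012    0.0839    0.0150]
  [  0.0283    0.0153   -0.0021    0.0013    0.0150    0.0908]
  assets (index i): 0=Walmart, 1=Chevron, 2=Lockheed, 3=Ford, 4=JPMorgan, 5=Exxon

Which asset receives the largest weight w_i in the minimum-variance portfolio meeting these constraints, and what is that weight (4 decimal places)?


Lockheed (0.3338)

g=Σ⁻¹μ = [0.7206  2.5313  2.5788  0.7503  1.0370  0.2176]
h=Σ⁻¹𝟙 = [1.7570  14.4740  18.3880  17.6719  7.0193  7.0394]
a=μᵀg=1.176075  b=𝟙ᵀg=7.835677  c=𝟙ᵀh=66.349681  D=ac−b²=16.634369
λ₁=(c·0.153−b)/D = (66.349681·0.153−7.835677)/16.634369 = 0.139219
λ₂=(a−b·0.153)/D = (1.176075−7.835677·0.153)/16.634369 = -0.001370
w* = 0.139219·g + -0.001370·h:
  w_0 = 0.139219·0.7206 + -0.001370·1.7570 = 0.0979  (Walmart)
  w_1 = 0.139219·2.5313 + -0.001370·14.4740 = 0.3326  (Chevron)
  w_2 = 0.139219·2.5788 + -0.001370·18.3880 = 0.3338  (Lockheed)
  w_3 = 0.139219·0.7503 + -0.001370·17.6719 = 0.0803  (Ford)
  w_4 = 0.139219·1.0370 + -0.001370·7.0193 = 0.1348  (JPMorgan)
  w_5 = 0.139219·0.2176 + -0.001370·7.0394 = 0.0207  (Exxon)
Σw_i=1.0000  μᵀw=0.1530
σ²=wᵀΣw=λ₁·μ_p+λ₂ = 0.139219·0.153 + -0.001370 = 0.019931 ≈ 0.0199


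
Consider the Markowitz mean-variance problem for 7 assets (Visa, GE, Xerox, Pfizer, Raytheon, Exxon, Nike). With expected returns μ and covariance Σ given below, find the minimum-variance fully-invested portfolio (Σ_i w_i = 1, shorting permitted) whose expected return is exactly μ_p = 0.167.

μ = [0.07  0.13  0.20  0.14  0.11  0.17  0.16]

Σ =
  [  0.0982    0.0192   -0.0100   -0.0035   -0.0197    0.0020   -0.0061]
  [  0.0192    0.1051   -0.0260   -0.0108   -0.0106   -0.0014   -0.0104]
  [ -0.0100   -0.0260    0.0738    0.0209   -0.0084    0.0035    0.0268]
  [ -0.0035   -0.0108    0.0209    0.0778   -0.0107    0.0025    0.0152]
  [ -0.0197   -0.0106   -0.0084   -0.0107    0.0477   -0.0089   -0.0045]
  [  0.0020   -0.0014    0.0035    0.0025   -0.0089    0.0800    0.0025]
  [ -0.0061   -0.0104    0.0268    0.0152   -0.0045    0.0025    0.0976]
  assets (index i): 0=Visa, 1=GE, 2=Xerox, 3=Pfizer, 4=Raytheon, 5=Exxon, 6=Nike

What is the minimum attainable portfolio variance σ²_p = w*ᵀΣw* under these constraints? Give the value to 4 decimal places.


0.0162

x=Σ⁻¹μ = [1.6552  2.6197  3.4794  1.7394  5.1257  2.4628  0.9689]
y=Σ⁻¹𝟙 = [17.9089  17.8314  19.5785  14.8485  42.6808  15.5687  7.1458]
a=μᵀx=2.533347  b=𝟙ᵀx=18.051101  c=𝟙ᵀy=135.562696  D=ac−b²=17.585089
λ₁=(c·0.167−b)/D = (135.562696·0.167−18.051101)/17.585089 = 0.260895
λ₂=(a−b·0.167)/D = (2.533347−18.051101·0.167)/17.585089 = -0.027363
w* = 0.260895·x + -0.027363·y:
  w_0 = 0.260895·1.6552 + -0.027363·17.9089 = -0.0582  (Visa)
  w_1 = 0.260895·2.6197 + -0.027363·17.8314 = 0.1955  (GE)
  w_2 = 0.260895·3.4794 + -0.027363·19.5785 = 0.3720  (Xerox)
  w_3 = 0.260895·1.7394 + -0.027363·14.8485 = 0.0475  (Pfizer)
  w_4 = 0.260895·5.1257 + -0.027363·42.6808 = 0.1694  (Raytheon)
  w_5 = 0.260895·2.4628 + -0.027363·15.5687 = 0.2165  (Exxon)
  w_6 = 0.260895·0.9689 + -0.027363·7.1458 = 0.0572  (Nike)
Σw_i=1.0000  μᵀw=0.1670
σ²=wᵀΣw=λ₁·μ_p+λ₂ = 0.260895·0.167 + -0.027363 = 0.016206 ≈ 0.0162


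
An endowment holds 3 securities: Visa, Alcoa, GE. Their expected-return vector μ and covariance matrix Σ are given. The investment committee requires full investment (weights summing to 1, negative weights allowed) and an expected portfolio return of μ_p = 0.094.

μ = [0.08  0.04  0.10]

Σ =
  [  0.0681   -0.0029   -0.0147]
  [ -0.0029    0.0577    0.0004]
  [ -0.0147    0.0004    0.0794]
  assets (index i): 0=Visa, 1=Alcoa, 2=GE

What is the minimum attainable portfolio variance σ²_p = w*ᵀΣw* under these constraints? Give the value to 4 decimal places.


g=Σ⁻¹μ = [1.5397  0.7599  1.5407]
h=Σ⁻¹𝟙 = [18.9128  18.1706  16.0044]
a=μᵀg=0.307639  b=𝟙ᵀg=3.840287  c=𝟙ᵀh=53.087798  D=ac−b²=1.584052
λ₁=(c·0.094−b)/D = (53.087798·0.094−3.840287)/1.584052 = 0.725965
λ₂=(a−b·0.094)/D = (0.307639−3.840287·0.094)/1.584052 = -0.033678
w* = 0.725965·g + -0.033678·h:
  w_0 = 0.725965·1.5397 + -0.033678·18.9128 = 0.4808  (Visa)
  w_1 = 0.725965·0.7599 + -0.033678·18.1706 = -0.0603  (Alcoa)
  w_2 = 0.725965·1.5407 + -0.033678·16.0044 = 0.5795  (GE)
Σw_i=1.0000  μᵀw=0.0940
σ²=wᵀΣw=λ₁·μ_p+λ₂ = 0.725965·0.094 + -0.033678 = 0.034562 ≈ 0.0346

0.0346


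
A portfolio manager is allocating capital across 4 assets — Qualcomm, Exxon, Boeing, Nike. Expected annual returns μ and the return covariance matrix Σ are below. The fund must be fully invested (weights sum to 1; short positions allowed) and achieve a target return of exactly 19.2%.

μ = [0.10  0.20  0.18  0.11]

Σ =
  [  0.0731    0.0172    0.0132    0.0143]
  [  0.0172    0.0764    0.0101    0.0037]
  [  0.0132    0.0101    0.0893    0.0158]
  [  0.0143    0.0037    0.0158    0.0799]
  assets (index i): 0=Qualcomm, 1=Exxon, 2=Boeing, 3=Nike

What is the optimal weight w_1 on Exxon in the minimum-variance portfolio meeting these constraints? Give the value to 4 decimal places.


p=Σ⁻¹μ = [0.3758  2.2857  1.5426  0.8986]
q=Σ⁻¹𝟙 = [8.2699  9.8263  7.2459  9.1477]
a=μᵀp=0.871244  b=𝟙ᵀp=5.102751  c=𝟙ᵀq=34.489747  D=ac−b²=4.010925
λ₁=(c·0.192−b)/D = (34.489747·0.192−5.102751)/4.010925 = 0.378786
λ₂=(a−b·0.192)/D = (0.871244−5.102751·0.192)/4.010925 = -0.027047
w* = 0.378786·p + -0.027047·q:
  w_0 = 0.378786·0.3758 + -0.027047·8.2699 = -0.0813  (Qualcomm)
  w_1 = 0.378786·2.2857 + -0.027047·9.8263 = 0.6000  (Exxon)
  w_2 = 0.378786·1.5426 + -0.027047·7.2459 = 0.3883  (Boeing)
  w_3 = 0.378786·0.8986 + -0.027047·9.1477 = 0.0929  (Nike)
Σw_i=1.0000  μᵀw=0.1920
σ²=wᵀΣw=λ₁·μ_p+λ₂ = 0.378786·0.192 + -0.027047 = 0.045680 ≈ 0.0457

0.6000


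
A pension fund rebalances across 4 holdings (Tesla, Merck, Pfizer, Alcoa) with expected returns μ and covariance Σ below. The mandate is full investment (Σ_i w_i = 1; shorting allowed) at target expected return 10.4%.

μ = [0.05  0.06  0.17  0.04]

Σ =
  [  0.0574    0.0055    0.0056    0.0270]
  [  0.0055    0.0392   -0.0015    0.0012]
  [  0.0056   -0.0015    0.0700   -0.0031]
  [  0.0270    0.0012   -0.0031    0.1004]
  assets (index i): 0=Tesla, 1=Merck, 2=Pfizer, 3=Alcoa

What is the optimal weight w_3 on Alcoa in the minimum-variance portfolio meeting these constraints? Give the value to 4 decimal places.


u=Σ⁻¹μ = [0.3056  1.5702  2.4543  0.3732]
v=Σ⁻¹𝟙 = [10.2246  24.3981  14.3165  7.3609]
a=μᵀu=0.541654  b=𝟙ᵀu=4.703368  c=𝟙ᵀv=56.300220  D=ac−b²=8.373572
λ₁=(c·0.104−b)/D = (56.300220·0.104−4.703368)/8.373572 = 0.137558
λ₂=(a−b·0.104)/D = (0.541654−4.703368·0.104)/8.373572 = 0.006270
w* = 0.137558·u + 0.006270·v:
  w_0 = 0.137558·0.3056 + 0.006270·10.2246 = 0.1062  (Tesla)
  w_1 = 0.137558·1.5702 + 0.006270·24.3981 = 0.3690  (Merck)
  w_2 = 0.137558·2.4543 + 0.006270·14.3165 = 0.4274  (Pfizer)
  w_3 = 0.137558·0.3732 + 0.006270·7.3609 = 0.0975  (Alcoa)
Σw_i=1.0000  μᵀw=0.1040
σ²=wᵀΣw=λ₁·μ_p+λ₂ = 0.137558·0.104 + 0.006270 = 0.020576 ≈ 0.0206

0.0975


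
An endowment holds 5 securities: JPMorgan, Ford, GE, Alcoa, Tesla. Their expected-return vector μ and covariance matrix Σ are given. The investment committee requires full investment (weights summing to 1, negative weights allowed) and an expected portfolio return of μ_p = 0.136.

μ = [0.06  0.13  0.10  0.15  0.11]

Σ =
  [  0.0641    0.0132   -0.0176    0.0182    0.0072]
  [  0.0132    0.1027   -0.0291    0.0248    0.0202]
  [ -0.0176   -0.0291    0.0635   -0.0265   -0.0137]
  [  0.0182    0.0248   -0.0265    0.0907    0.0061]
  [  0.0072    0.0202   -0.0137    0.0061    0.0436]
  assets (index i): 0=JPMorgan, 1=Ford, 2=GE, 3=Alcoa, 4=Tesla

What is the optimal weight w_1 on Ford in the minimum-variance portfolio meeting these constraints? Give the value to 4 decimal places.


u=Σ⁻¹μ = [0.8370  1.1970  3.8181  2.0900  2.7375]
v=Σ⁻¹𝟙 = [16.7549  9.4735  35.9510  13.8865  25.1335]
a=μᵀu=1.202265  b=𝟙ᵀu=10.679602  c=𝟙ᵀv=101.199365  D=ac−b²=7.614581
λ₁=(c·0.136−b)/D = (101.199365·0.136−10.679602)/7.614581 = 0.404948
λ₂=(a−b·0.136)/D = (1.202265−10.679602·0.136)/7.614581 = -0.032853
w* = 0.404948·u + -0.032853·v:
  w_0 = 0.404948·0.8370 + -0.032853·16.7549 = -0.2115  (JPMorgan)
  w_1 = 0.404948·1.1970 + -0.032853·9.4735 = 0.1735  (Ford)
  w_2 = 0.404948·3.8181 + -0.032853·35.9510 = 0.3651  (GE)
  w_3 = 0.404948·2.0900 + -0.032853·13.8865 = 0.3901  (Alcoa)
  w_4 = 0.404948·2.7375 + -0.032853·25.1335 = 0.2828  (Tesla)
Σw_i=1.0000  μᵀw=0.1360
σ²=wᵀΣw=λ₁·μ_p+λ₂ = 0.404948·0.136 + -0.032853 = 0.022220 ≈ 0.0222

0.1735


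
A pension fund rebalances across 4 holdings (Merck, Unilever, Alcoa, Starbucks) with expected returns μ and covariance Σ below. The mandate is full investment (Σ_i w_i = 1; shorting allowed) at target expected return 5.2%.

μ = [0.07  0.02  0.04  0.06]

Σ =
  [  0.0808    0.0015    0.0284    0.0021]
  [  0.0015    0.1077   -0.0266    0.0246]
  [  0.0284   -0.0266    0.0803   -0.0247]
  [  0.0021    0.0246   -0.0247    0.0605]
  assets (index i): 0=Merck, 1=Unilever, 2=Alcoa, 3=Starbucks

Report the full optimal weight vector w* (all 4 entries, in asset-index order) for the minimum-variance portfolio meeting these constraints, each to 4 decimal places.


u=Σ⁻¹μ = [0.5914  0.0677  0.6881  1.2246]
v=Σ⁻¹𝟙 = [4.4760  9.5069  20.4329  20.8500]
a=μᵀu=0.143751  b=𝟙ᵀu=2.571770  c=𝟙ᵀv=55.265708  D=ac−b²=1.330502
λ₁=(c·0.052−b)/D = (55.265708·0.052−2.571770)/1.330502 = 0.227017
λ₂=(a−b·0.052)/D = (0.143751−2.571770·0.052)/1.330502 = 0.007530
w* = 0.227017·u + 0.007530·v:
  w_0 = 0.227017·0.5914 + 0.007530·4.4760 = 0.1680  (Merck)
  w_1 = 0.227017·0.0677 + 0.007530·9.5069 = 0.0870  (Unilever)
  w_2 = 0.227017·0.6881 + 0.007530·20.4329 = 0.3101  (Alcoa)
  w_3 = 0.227017·1.2246 + 0.007530·20.8500 = 0.4350  (Starbucks)
Σw_i=1.0000  μᵀw=0.0520
σ²=wᵀΣw=λ₁·μ_p+λ₂ = 0.227017·0.052 + 0.007530 = 0.019335 ≈ 0.0193

0.1680  0.0870  0.3101  0.4350


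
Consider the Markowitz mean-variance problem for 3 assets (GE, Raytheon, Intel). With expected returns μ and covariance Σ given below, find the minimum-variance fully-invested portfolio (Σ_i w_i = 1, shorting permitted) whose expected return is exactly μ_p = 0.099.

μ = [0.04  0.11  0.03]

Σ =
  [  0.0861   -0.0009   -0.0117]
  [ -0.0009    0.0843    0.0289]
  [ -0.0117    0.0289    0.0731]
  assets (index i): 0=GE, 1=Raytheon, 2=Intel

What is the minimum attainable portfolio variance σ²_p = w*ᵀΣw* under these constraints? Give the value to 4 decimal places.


0.0603

x=Σ⁻¹μ = [0.4734  1.3225  -0.0367]
y=Σ⁻¹𝟙 = [13.4363  7.6103  12.8217]
a=μᵀx=0.163310  b=𝟙ᵀx=1.759231  c=𝟙ᵀy=33.868258  D=ac−b²=2.436144
λ₁=(c·0.099−b)/D = (33.868258·0.099−1.759231)/2.436144 = 0.654200
λ₂=(a−b·0.099)/D = (0.163310−1.759231·0.099)/2.436144 = -0.004455
w* = 0.654200·x + -0.004455·y:
  w_0 = 0.654200·0.4734 + -0.004455·13.4363 = 0.2498  (GE)
  w_1 = 0.654200·1.3225 + -0.004455·7.6103 = 0.8313  (Raytheon)
  w_2 = 0.654200·-0.0367 + -0.004455·12.8217 = -0.0811  (Intel)
Σw_i=1.0000  μᵀw=0.0990
σ²=wᵀΣw=λ₁·μ_p+λ₂ = 0.654200·0.099 + -0.004455 = 0.060311 ≈ 0.0603


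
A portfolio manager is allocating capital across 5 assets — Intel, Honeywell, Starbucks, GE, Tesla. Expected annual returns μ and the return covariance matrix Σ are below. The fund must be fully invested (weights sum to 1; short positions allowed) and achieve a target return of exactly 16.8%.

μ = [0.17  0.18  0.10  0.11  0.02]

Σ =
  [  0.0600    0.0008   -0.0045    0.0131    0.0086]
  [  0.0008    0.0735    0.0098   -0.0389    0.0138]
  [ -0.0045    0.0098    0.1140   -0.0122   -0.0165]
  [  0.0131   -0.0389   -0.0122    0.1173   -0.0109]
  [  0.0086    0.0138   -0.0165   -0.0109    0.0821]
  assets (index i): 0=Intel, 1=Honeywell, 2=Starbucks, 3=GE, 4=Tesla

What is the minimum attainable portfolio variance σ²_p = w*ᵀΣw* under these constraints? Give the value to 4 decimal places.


u=Σ⁻¹μ = [2.4760  3.3059  0.8646  1.8332  -0.1543]
v=Σ⁻¹𝟙 = [12.1606  17.8372  11.1273  15.3720  12.1854]
a=μᵀu=1.301005  b=𝟙ᵀu=8.325367  c=𝟙ᵀv=68.682585  D=ac−b²=20.044660
λ₁=(c·0.168−b)/D = (68.682585·0.168−8.325367)/20.044660 = 0.160307
λ₂=(a−b·0.168)/D = (1.301005−8.325367·0.168)/20.044660 = -0.004872
w* = 0.160307·u + -0.004872·v:
  w_0 = 0.160307·2.4760 + -0.004872·12.1606 = 0.3377  (Intel)
  w_1 = 0.160307·3.3059 + -0.004872·17.8372 = 0.4431  (Honeywell)
  w_2 = 0.160307·0.8646 + -0.004872·11.1273 = 0.0844  (Starbucks)
  w_3 = 0.160307·1.8332 + -0.004872·15.3720 = 0.2190  (GE)
  w_4 = 0.160307·-0.1543 + -0.004872·12.1854 = -0.0841  (Tesla)
Σw_i=1.0000  μᵀw=0.1680
σ²=wᵀΣw=λ₁·μ_p+λ₂ = 0.160307·0.168 + -0.004872 = 0.022060 ≈ 0.0221

0.0221


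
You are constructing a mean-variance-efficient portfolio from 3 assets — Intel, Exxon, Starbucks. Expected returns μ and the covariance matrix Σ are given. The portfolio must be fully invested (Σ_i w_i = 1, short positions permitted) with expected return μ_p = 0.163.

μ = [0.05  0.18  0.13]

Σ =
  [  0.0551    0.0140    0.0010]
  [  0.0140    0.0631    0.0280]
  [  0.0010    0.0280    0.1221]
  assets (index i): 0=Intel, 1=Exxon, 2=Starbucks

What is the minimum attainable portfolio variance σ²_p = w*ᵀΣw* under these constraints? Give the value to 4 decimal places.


p=Σ⁻¹μ = [0.2405  2.5914  0.4685]
q=Σ⁻¹𝟙 = [15.5483  9.8197  5.8108]
a=μᵀp=0.539374  b=𝟙ᵀp=3.300362  c=𝟙ᵀq=31.178824  D=ac−b²=5.924670
λ₁=(c·0.163−b)/D = (31.178824·0.163−3.300362)/5.924670 = 0.300740
λ₂=(a−b·0.163)/D = (0.539374−3.300362·0.163)/5.924670 = 0.000239
w* = 0.300740·p + 0.000239·q:
  w_0 = 0.300740·0.2405 + 0.000239·15.5483 = 0.0760  (Intel)
  w_1 = 0.300740·2.5914 + 0.000239·9.8197 = 0.7817  (Exxon)
  w_2 = 0.300740·0.4685 + 0.000239·5.8108 = 0.1423  (Starbucks)
Σw_i=1.0000  μᵀw=0.1630
σ²=wᵀΣw=λ₁·μ_p+λ₂ = 0.300740·0.163 + 0.000239 = 0.049260 ≈ 0.0493

0.0493


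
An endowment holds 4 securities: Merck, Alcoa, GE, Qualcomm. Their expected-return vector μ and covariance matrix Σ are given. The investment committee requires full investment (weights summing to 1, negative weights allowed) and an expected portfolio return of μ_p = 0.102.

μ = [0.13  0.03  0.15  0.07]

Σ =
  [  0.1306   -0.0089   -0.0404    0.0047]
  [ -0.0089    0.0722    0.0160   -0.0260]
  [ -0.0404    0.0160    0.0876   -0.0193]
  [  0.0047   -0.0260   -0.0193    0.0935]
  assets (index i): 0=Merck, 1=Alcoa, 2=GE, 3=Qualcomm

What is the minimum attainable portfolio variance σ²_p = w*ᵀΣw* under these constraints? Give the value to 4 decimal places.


u=Σ⁻¹μ = [1.8375  0.5233  2.7667  1.3729]
v=Σ⁻¹𝟙 = [14.0080  18.2462  18.7133  18.9276]
a=μᵀu=0.765676  b=𝟙ᵀu=6.500365  c=𝟙ᵀv=69.895186  D=ac−b²=11.262326
λ₁=(c·0.102−b)/D = (69.895186·0.102−6.500365)/11.262326 = 0.055845
λ₂=(a−b·0.102)/D = (0.765676−6.500365·0.102)/11.262326 = 0.009113
w* = 0.055845·u + 0.009113·v:
  w_0 = 0.055845·1.8375 + 0.009113·14.0080 = 0.2303  (Merck)
  w_1 = 0.055845·0.5233 + 0.009113·18.2462 = 0.1955  (Alcoa)
  w_2 = 0.055845·2.7667 + 0.009113·18.7133 = 0.3250  (GE)
  w_3 = 0.055845·1.3729 + 0.009113·18.9276 = 0.2492  (Qualcomm)
Σw_i=1.0000  μᵀw=0.1020
σ²=wᵀΣw=λ₁·μ_p+λ₂ = 0.055845·0.102 + 0.009113 = 0.014810 ≈ 0.0148

0.0148


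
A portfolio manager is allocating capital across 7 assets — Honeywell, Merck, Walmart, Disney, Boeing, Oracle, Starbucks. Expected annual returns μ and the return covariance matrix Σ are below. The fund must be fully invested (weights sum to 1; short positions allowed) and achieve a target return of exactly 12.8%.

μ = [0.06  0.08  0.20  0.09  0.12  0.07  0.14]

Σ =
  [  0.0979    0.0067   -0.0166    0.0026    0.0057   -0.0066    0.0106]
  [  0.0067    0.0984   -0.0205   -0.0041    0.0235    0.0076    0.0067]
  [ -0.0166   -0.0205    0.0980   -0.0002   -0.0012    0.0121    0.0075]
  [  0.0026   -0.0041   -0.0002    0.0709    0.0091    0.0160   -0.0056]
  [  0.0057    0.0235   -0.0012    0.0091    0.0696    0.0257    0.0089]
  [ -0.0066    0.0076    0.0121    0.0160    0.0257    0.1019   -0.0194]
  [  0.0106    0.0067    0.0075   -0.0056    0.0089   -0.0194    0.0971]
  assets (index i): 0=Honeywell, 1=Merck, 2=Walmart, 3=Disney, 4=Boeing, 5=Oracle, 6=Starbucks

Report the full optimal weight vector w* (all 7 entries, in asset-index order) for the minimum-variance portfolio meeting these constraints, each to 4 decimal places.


u=Σ⁻¹μ = [0.7294  0.9559  2.2732  1.2272  1.0172  0.1588  1.1299]
v=Σ⁻¹𝟙 = [10.4988  10.3243  12.7098  12.9322  4.9251  6.6714  9.0858]
a=μᵀu=0.976704  b=𝟙ᵀu=7.491746  c=𝟙ᵀv=67.147383  D=ac−b²=9.456864
λ₁=(c·0.128−b)/D = (67.147383·0.128−7.491746)/9.456864 = 0.116647
λ₂=(a−b·0.128)/D = (0.976704−7.491746·0.128)/9.456864 = 0.001878
w* = 0.116647·u + 0.001878·v:
  w_0 = 0.116647·0.7294 + 0.001878·10.4988 = 0.1048  (Honeywell)
  w_1 = 0.116647·0.9559 + 0.001878·10.3243 = 0.1309  (Merck)
  w_2 = 0.116647·2.2732 + 0.001878·12.7098 = 0.2890  (Walmart)
  w_3 = 0.116647·1.2272 + 0.001878·12.9322 = 0.1674  (Disney)
  w_4 = 0.116647·1.0172 + 0.001878·4.9251 = 0.1279  (Boeing)
  w_5 = 0.116647·0.1588 + 0.001878·6.6714 = 0.0311  (Oracle)
  w_6 = 0.116647·1.1299 + 0.001878·9.0858 = 0.1489  (Starbucks)
Σw_i=1.0000  μᵀw=0.1280
σ²=wᵀΣw=λ₁·μ_p+λ₂ = 0.116647·0.128 + 0.001878 = 0.016809 ≈ 0.0168

0.1048  0.1309  0.2890  0.1674  0.1279  0.0311  0.1489


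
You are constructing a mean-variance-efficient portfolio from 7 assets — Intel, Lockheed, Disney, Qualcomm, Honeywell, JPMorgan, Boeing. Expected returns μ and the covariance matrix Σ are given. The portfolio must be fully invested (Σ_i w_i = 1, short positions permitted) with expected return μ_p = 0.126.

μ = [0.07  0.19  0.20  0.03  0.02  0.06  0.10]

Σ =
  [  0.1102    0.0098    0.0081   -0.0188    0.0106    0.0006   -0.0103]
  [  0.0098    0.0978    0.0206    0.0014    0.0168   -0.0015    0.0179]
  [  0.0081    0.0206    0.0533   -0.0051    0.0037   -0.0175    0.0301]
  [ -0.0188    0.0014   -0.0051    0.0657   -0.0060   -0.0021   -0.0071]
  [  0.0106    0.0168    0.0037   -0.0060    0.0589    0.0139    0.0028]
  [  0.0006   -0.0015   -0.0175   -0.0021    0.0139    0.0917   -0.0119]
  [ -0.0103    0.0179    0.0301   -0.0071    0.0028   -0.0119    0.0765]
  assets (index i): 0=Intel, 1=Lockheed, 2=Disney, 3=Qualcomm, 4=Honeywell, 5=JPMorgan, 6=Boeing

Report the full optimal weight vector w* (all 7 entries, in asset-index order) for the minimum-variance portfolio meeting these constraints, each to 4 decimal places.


x=Σ⁻¹μ = [0.4200  1.2135  3.9057  0.8349  -0.5929  1.5098  -0.1229]
y=Σ⁻¹𝟙 = [11.5406  1.4266  15.6500  22.5410  11.9086  14.1059  11.9846]
a=μᵀx=1.132594  b=𝟙ᵀx=7.168130  c=𝟙ᵀy=89.157406  D=ac−b²=49.597084
λ₁=(c·0.126−b)/D = (89.157406·0.126−7.168130)/49.597084 = 0.081975
λ₂=(a−b·0.126)/D = (1.132594−7.168130·0.126)/49.597084 = 0.004625
w* = 0.081975·x + 0.004625·y:
  w_0 = 0.081975·0.4200 + 0.004625·11.5406 = 0.0878  (Intel)
  w_1 = 0.081975·1.2135 + 0.004625·1.4266 = 0.1061  (Lockheed)
  w_2 = 0.081975·3.9057 + 0.004625·15.6500 = 0.3926  (Disney)
  w_3 = 0.081975·0.8349 + 0.004625·22.5410 = 0.1727  (Qualcomm)
  w_4 = 0.081975·-0.5929 + 0.004625·11.9086 = 0.0065  (Honeywell)
  w_5 = 0.081975·1.5098 + 0.004625·14.1059 = 0.1890  (JPMorgan)
  w_6 = 0.081975·-0.1229 + 0.004625·11.9846 = 0.0454  (Boeing)
Σw_i=1.0000  μᵀw=0.1260
σ²=wᵀΣw=λ₁·μ_p+λ₂ = 0.081975·0.126 + 0.004625 = 0.014954 ≈ 0.0150

0.0878  0.1061  0.3926  0.1727  0.0065  0.1890  0.0454


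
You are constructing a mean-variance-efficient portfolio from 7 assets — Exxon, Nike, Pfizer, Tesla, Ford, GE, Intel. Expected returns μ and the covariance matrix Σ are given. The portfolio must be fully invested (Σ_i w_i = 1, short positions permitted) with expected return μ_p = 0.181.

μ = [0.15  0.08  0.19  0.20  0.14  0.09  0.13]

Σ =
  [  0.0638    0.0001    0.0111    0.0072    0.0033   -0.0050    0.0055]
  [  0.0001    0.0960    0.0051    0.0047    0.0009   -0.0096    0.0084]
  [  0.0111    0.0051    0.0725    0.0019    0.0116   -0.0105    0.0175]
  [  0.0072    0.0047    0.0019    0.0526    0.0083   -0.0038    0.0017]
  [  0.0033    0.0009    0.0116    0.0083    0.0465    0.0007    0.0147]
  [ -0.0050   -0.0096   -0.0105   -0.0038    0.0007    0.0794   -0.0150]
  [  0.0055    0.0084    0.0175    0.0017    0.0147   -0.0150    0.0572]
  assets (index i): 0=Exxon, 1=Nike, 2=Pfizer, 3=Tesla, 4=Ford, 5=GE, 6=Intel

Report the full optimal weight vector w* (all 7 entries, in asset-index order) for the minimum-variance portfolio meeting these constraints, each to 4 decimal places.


0.1164  -0.0558  0.2753  0.4517  0.0732  0.0745  0.0647

u=Σ⁻¹μ = [1.5897  0.6184  1.9626  3.3512  1.2862  2.0049  1.5242]
v=Σ⁻¹𝟙 = [12.1668  9.7694  8.4624  15.3656  10.8873  18.9456  14.0026]
a=μᵀu=1.889714  b=𝟙ᵀu=12.337203  c=𝟙ᵀv=89.599682  D=ac−b²=17.111230
λ₁=(c·0.181−b)/D = (89.599682·0.181−12.337203)/17.111230 = 0.226772
λ₂=(a−b·0.181)/D = (1.889714−12.337203·0.181)/17.111230 = -0.020064
w* = 0.226772·u + -0.020064·v:
  w_0 = 0.226772·1.5897 + -0.020064·12.1668 = 0.1164  (Exxon)
  w_1 = 0.226772·0.6184 + -0.020064·9.7694 = -0.0558  (Nike)
  w_2 = 0.226772·1.9626 + -0.020064·8.4624 = 0.2753  (Pfizer)
  w_3 = 0.226772·3.3512 + -0.020064·15.3656 = 0.4517  (Tesla)
  w_4 = 0.226772·1.2862 + -0.020064·10.8873 = 0.0732  (Ford)
  w_5 = 0.226772·2.0049 + -0.020064·18.9456 = 0.0745  (GE)
  w_6 = 0.226772·1.5242 + -0.020064·14.0026 = 0.0647  (Intel)
Σw_i=1.0000  μᵀw=0.1810
σ²=wᵀΣw=λ₁·μ_p+λ₂ = 0.226772·0.181 + -0.020064 = 0.020982 ≈ 0.0210


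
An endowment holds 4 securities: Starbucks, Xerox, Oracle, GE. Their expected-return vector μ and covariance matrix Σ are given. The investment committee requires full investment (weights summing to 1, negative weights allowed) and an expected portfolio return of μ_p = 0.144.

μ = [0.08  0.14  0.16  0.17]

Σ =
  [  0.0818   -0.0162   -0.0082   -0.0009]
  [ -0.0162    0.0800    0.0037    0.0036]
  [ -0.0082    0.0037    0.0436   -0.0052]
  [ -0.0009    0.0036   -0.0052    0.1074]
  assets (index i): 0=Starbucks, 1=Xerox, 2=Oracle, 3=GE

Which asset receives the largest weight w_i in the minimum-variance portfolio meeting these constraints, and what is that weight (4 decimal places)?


u=Σ⁻¹μ = [1.7682  1.8427  4.0525  1.7321]
v=Σ⁻¹𝟙 = [17.8314  14.4339  26.2869  10.2493]
a=μᵀu=1.342295  b=𝟙ᵀu=9.395538  c=𝟙ᵀv=68.801446  D=ac−b²=4.075725
λ₁=(c·0.144−b)/D = (68.801446·0.144−9.395538)/4.075725 = 0.125590
λ₂=(a−b·0.144)/D = (1.342295−9.395538·0.144)/4.075725 = -0.002616
w* = 0.125590·u + -0.002616·v:
  w_0 = 0.125590·1.7682 + -0.002616·17.8314 = 0.1754  (Starbucks)
  w_1 = 0.125590·1.8427 + -0.002616·14.4339 = 0.1937  (Xerox)
  w_2 = 0.125590·4.0525 + -0.002616·26.2869 = 0.4402  (Oracle)
  w_3 = 0.125590·1.7321 + -0.002616·10.2493 = 0.1907  (GE)
Σw_i=1.0000  μᵀw=0.1440
σ²=wᵀΣw=λ₁·μ_p+λ₂ = 0.125590·0.144 + -0.002616 = 0.015469 ≈ 0.0155

Oracle (0.4402)


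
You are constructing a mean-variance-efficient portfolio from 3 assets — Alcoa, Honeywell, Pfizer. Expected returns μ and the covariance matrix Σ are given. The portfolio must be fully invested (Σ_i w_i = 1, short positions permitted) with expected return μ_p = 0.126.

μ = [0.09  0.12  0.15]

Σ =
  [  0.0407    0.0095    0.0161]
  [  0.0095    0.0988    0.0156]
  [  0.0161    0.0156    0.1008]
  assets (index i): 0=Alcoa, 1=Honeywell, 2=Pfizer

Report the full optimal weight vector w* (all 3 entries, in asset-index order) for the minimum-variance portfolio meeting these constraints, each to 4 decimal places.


g=Σ⁻¹μ = [1.5685  0.8901  1.0998]
h=Σ⁻¹𝟙 = [20.7029  7.2640  5.4897]
a=μᵀg=0.412948  b=𝟙ᵀg=3.558399  c=𝟙ᵀh=33.456613  D=ac−b²=1.153647
λ₁=(c·0.126−b)/D = (33.456613·0.126−3.558399)/1.153647 = 0.569615
λ₂=(a−b·0.126)/D = (0.412948−3.558399·0.126)/1.153647 = -0.030694
w* = 0.569615·g + -0.030694·h:
  w_0 = 0.569615·1.5685 + -0.030694·20.7029 = 0.2580  (Alcoa)
  w_1 = 0.569615·0.8901 + -0.030694·7.2640 = 0.2841  (Honeywell)
  w_2 = 0.569615·1.0998 + -0.030694·5.4897 = 0.4580  (Pfizer)
Σw_i=1.0000  μᵀw=0.1260
σ²=wᵀΣw=λ₁·μ_p+λ₂ = 0.569615·0.126 + -0.030694 = 0.041077 ≈ 0.0411

0.2580  0.2841  0.4580


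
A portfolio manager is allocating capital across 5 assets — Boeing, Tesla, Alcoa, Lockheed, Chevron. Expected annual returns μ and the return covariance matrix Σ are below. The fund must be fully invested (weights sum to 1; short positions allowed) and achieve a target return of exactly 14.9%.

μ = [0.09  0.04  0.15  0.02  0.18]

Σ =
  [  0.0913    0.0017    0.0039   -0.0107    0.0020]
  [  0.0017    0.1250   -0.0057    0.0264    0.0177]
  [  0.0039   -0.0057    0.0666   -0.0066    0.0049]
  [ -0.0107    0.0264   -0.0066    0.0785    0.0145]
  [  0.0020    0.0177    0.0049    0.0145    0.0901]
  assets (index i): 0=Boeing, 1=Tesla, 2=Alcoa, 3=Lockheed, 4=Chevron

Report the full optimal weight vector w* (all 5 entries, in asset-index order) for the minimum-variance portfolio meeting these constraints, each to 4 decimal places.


0.1663  0.0125  0.4269  0.0092  0.3851

x=Σ⁻¹μ = [0.8754  0.1090  2.0945  0.1784  1.8143]
y=Σ⁻¹𝟙 = [11.5326  4.8807  15.4989  12.6794  7.0006]
a=μᵀx=0.727470  b=𝟙ᵀx=5.071680  c=𝟙ᵀy=51.592135  D=ac−b²=11.809812
λ₁=(c·0.149−b)/D = (51.592135·0.149−5.071680)/11.809812 = 0.221472
λ₂=(a−b·0.149)/D = (0.727470−5.071680·0.149)/11.809812 = -0.002389
w* = 0.221472·x + -0.002389·y:
  w_0 = 0.221472·0.8754 + -0.002389·11.5326 = 0.1663  (Boeing)
  w_1 = 0.221472·0.1090 + -0.002389·4.8807 = 0.0125  (Tesla)
  w_2 = 0.221472·2.0945 + -0.002389·15.4989 = 0.4269  (Alcoa)
  w_3 = 0.221472·0.1784 + -0.002389·12.6794 = 0.0092  (Lockheed)
  w_4 = 0.221472·1.8143 + -0.002389·7.0006 = 0.3851  (Chevron)
Σw_i=1.0000  μᵀw=0.1490
σ²=wᵀΣw=λ₁·μ_p+λ₂ = 0.221472·0.149 + -0.002389 = 0.030611 ≈ 0.0306


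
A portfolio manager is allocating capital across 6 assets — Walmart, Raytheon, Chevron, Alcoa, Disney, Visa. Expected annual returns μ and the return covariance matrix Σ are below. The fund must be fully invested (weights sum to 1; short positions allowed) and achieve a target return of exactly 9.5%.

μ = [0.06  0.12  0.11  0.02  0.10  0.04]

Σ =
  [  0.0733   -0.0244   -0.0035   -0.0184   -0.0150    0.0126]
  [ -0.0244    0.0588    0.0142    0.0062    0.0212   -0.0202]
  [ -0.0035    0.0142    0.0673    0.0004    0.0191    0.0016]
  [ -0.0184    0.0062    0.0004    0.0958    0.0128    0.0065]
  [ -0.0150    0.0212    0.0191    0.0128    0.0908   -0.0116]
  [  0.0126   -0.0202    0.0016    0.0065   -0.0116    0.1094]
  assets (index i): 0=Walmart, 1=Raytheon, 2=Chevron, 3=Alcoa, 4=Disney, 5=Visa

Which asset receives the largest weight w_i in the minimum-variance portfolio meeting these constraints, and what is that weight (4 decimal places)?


Raytheon (0.4014)

g=Σ⁻¹μ = [1.7832  2.5066  0.9966  0.2531  0.6500  0.6624]
h=Σ⁻¹𝟙 = [25.0351  25.2332  8.4684  11.8820  7.1871  10.8488]
a=μᵀg=0.613972  b=𝟙ᵀg=6.851926  c=𝟙ᵀh=88.654716  D=ac−b²=7.482580
λ₁=(c·0.095−b)/D = (88.654716·0.095−6.851926)/7.482580 = 0.209857
λ₂=(a−b·0.095)/D = (0.613972−6.851926·0.095)/7.482580 = -0.004940
w* = 0.209857·g + -0.004940·h:
  w_0 = 0.209857·1.7832 + -0.004940·25.0351 = 0.2506  (Walmart)
  w_1 = 0.209857·2.5066 + -0.004940·25.2332 = 0.4014  (Raytheon)
  w_2 = 0.209857·0.9966 + -0.004940·8.4684 = 0.1673  (Chevron)
  w_3 = 0.209857·0.2531 + -0.004940·11.8820 = -0.0056  (Alcoa)
  w_4 = 0.209857·0.6500 + -0.004940·7.1871 = 0.1009  (Disney)
  w_5 = 0.209857·0.6624 + -0.004940·10.8488 = 0.0854  (Visa)
Σw_i=1.0000  μᵀw=0.0950
σ²=wᵀΣw=λ₁·μ_p+λ₂ = 0.209857·0.095 + -0.004940 = 0.014997 ≈ 0.0150


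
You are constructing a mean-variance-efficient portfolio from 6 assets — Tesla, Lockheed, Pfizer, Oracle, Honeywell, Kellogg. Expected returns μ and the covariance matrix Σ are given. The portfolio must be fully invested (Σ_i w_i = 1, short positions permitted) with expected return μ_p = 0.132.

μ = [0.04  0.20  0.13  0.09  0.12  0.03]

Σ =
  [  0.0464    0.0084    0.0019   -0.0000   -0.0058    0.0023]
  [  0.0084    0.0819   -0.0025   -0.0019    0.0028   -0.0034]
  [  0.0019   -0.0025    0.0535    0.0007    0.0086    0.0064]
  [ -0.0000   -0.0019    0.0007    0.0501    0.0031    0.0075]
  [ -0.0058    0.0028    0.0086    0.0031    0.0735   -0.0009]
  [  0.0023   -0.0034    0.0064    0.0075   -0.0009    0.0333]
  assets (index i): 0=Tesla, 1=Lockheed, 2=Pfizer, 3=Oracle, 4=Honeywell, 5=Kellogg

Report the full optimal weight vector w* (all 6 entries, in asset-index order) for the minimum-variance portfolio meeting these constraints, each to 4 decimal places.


0.0542  0.2909  0.2665  0.2037  0.1458  0.0389

u=Σ⁻¹μ = [0.4598  2.4755  2.2678  1.7326  1.2402  0.3293]
v=Σ⁻¹𝟙 = [19.3077  11.5700  13.4096  15.8176  12.7470  24.0826]
a=μᵀu=1.122954  b=𝟙ᵀu=8.505259  c=𝟙ᵀv=96.934465  D=ac−b²=36.513529
λ₁=(c·0.132−b)/D = (96.934465·0.132−8.505259)/36.513529 = 0.117493
λ₂=(a−b·0.132)/D = (1.122954−8.505259·0.132)/36.513529 = 0.000007
w* = 0.117493·u + 0.000007·v:
  w_0 = 0.117493·0.4598 + 0.000007·19.3077 = 0.0542  (Tesla)
  w_1 = 0.117493·2.4755 + 0.000007·11.5700 = 0.2909  (Lockheed)
  w_2 = 0.117493·2.2678 + 0.000007·13.4096 = 0.2665  (Pfizer)
  w_3 = 0.117493·1.7326 + 0.000007·15.8176 = 0.2037  (Oracle)
  w_4 = 0.117493·1.2402 + 0.000007·12.7470 = 0.1458  (Honeywell)
  w_5 = 0.117493·0.3293 + 0.000007·24.0826 = 0.0389  (Kellogg)
Σw_i=1.0000  μᵀw=0.1320
σ²=wᵀΣw=λ₁·μ_p+λ₂ = 0.117493·0.132 + 0.000007 = 0.015516 ≈ 0.0155


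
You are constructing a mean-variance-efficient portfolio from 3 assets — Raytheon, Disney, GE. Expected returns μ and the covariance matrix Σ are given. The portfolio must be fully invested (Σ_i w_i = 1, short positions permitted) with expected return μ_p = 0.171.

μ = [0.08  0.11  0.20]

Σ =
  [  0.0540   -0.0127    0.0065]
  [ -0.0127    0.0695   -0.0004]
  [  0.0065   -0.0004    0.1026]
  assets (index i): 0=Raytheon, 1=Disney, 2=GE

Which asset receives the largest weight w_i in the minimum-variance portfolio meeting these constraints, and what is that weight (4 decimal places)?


GE (0.6866)

u=Σ⁻¹μ = [1.7071  1.9053  1.8486]
v=Σ⁻¹𝟙 = [21.8370  18.4274  8.4350]
a=μᵀu=0.715869  b=𝟙ᵀu=5.460976  c=𝟙ᵀv=48.699442  D=ac−b²=5.040171
λ₁=(c·0.171−b)/D = (48.699442·0.171−5.460976)/5.040171 = 0.568756
λ₂=(a−b·0.171)/D = (0.715869−5.460976·0.171)/5.040171 = -0.043244
w* = 0.568756·u + -0.043244·v:
  w_0 = 0.568756·1.7071 + -0.043244·21.8370 = 0.0266  (Raytheon)
  w_1 = 0.568756·1.9053 + -0.043244·18.4274 = 0.2868  (Disney)
  w_2 = 0.568756·1.8486 + -0.043244·8.4350 = 0.6866  (GE)
Σw_i=1.0000  μᵀw=0.1710
σ²=wᵀΣw=λ₁·μ_p+λ₂ = 0.568756·0.171 + -0.043244 = 0.054013 ≈ 0.0540


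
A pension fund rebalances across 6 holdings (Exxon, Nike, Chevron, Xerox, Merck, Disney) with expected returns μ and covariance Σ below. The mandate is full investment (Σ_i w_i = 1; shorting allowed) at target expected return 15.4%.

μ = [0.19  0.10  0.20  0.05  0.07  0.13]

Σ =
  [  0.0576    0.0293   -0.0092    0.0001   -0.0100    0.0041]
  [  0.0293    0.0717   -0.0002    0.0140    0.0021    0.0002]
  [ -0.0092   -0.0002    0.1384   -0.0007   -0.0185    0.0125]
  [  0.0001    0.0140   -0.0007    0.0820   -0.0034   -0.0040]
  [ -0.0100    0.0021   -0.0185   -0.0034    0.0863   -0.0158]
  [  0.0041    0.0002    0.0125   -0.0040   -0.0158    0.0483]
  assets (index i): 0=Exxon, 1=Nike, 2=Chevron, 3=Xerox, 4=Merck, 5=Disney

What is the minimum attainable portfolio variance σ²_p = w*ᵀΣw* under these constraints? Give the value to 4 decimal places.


g=Σ⁻¹μ = [4.0219  -0.4968  1.7671  0.9271  2.1971  2.6903]
h=Σ⁻¹𝟙 = [19.2640  2.7194  9.1309  13.8480  20.7666  24.6344]
a=μᵀg=1.617806  b=𝟙ᵀg=11.106817  c=𝟙ᵀh=90.363343  D=ac−b²=22.828994
λ₁=(c·0.154−b)/D = (90.363343·0.154−11.106817)/22.828994 = 0.123051
λ₂=(a−b·0.154)/D = (1.617806−11.106817·0.154)/22.828994 = -0.004058
w* = 0.123051·g + -0.004058·h:
  w_0 = 0.123051·4.0219 + -0.004058·19.2640 = 0.4167  (Exxon)
  w_1 = 0.123051·-0.4968 + -0.004058·2.7194 = -0.0722  (Nike)
  w_2 = 0.123051·1.7671 + -0.004058·9.1309 = 0.1804  (Chevron)
  w_3 = 0.123051·0.9271 + -0.004058·13.8480 = 0.0579  (Xerox)
  w_4 = 0.123051·2.1971 + -0.004058·20.7666 = 0.1861  (Merck)
  w_5 = 0.123051·2.6903 + -0.004058·24.6344 = 0.2311  (Disney)
Σw_i=1.0000  μᵀw=0.1540
σ²=wᵀΣw=λ₁·μ_p+λ₂ = 0.123051·0.154 + -0.004058 = 0.014892 ≈ 0.0149

0.0149


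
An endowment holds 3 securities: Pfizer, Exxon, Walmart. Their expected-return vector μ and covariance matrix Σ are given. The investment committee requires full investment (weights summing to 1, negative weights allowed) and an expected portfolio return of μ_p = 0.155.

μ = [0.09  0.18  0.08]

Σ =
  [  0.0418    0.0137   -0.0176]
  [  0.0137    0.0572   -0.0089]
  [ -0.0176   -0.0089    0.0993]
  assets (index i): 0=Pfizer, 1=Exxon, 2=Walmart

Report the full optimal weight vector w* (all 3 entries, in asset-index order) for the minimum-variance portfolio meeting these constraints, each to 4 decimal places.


0.0968  0.7403  0.1629

u=Σ⁻¹μ = [1.7727  2.9375  1.3831]
v=Σ⁻¹𝟙 = [26.1412  13.7003  15.9317]
a=μᵀu=0.798939  b=𝟙ᵀu=6.093302  c=𝟙ᵀv=55.773250  D=ac−b²=7.431078
λ₁=(c·0.155−b)/D = (55.773250·0.155−6.093302)/7.431078 = 0.343362
λ₂=(a−b·0.155)/D = (0.798939−6.093302·0.155)/7.431078 = -0.019583
w* = 0.343362·u + -0.019583·v:
  w_0 = 0.343362·1.7727 + -0.019583·26.1412 = 0.0968  (Pfizer)
  w_1 = 0.343362·2.9375 + -0.019583·13.7003 = 0.7403  (Exxon)
  w_2 = 0.343362·1.3831 + -0.019583·15.9317 = 0.1629  (Walmart)
Σw_i=1.0000  μᵀw=0.1550
σ²=wᵀΣw=λ₁·μ_p+λ₂ = 0.343362·0.155 + -0.019583 = 0.033638 ≈ 0.0336


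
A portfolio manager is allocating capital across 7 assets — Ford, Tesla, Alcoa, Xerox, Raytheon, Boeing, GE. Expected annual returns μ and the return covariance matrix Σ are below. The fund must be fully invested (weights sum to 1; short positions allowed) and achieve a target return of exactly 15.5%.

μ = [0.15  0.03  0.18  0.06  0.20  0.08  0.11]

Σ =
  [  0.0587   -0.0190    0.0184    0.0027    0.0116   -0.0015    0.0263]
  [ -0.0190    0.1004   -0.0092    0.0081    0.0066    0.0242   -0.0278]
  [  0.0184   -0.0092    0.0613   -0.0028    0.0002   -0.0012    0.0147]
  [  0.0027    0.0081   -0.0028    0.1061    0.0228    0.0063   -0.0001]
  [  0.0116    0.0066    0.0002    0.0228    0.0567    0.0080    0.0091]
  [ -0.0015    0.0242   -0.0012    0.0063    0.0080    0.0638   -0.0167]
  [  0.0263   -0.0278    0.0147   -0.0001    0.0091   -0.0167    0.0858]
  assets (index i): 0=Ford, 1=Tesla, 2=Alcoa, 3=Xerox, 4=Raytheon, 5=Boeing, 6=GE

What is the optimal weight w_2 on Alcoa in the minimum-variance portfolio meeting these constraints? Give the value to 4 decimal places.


p=Σ⁻¹μ = [1.0982  0.4717  2.5563  -0.1481  3.0882  0.9097  0.5096]
q=Σ⁻¹𝟙 = [10.0939  12.2110  12.7350  6.1164  7.8649  13.0844  12.0553]
a=μᵀp=1.376592  b=𝟙ᵀp=8.485511  c=𝟙ᵀq=74.160934  D=ac−b²=30.085434
λ₁=(c·0.155−b)/D = (74.160934·0.155−8.485511)/30.085434 = 0.100030
λ₂=(a−b·0.155)/D = (1.376592−8.485511·0.155)/30.085434 = 0.002039
w* = 0.100030·p + 0.002039·q:
  w_0 = 0.100030·1.0982 + 0.002039·10.0939 = 0.1304  (Ford)
  w_1 = 0.100030·0.4717 + 0.002039·12.2110 = 0.0721  (Tesla)
  w_2 = 0.100030·2.5563 + 0.002039·12.7350 = 0.2817  (Alcoa)
  w_3 = 0.100030·-0.1481 + 0.002039·6.1164 = -0.0023  (Xerox)
  w_4 = 0.100030·3.0882 + 0.002039·7.8649 = 0.3249  (Raytheon)
  w_5 = 0.100030·0.9097 + 0.002039·13.0844 = 0.1177  (Boeing)
  w_6 = 0.100030·0.5096 + 0.002039·12.0553 = 0.0756  (GE)
Σw_i=1.0000  μᵀw=0.1550
σ²=wᵀΣw=λ₁·μ_p+λ₂ = 0.100030·0.155 + 0.002039 = 0.017543 ≈ 0.0175

0.2817


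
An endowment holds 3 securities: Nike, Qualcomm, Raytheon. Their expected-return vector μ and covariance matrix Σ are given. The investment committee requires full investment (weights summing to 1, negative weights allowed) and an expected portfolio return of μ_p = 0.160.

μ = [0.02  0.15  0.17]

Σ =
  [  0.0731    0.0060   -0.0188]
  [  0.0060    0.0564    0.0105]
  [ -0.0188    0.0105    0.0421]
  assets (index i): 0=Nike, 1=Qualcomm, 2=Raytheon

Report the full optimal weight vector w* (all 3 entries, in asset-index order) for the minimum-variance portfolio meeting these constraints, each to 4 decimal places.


u=Σ⁻¹μ = [1.1909  1.7640  4.1299]
v=Σ⁻¹𝟙 = [20.7314  9.8361  30.5575]
a=μᵀu=0.990499  b=𝟙ᵀu=7.084822  c=𝟙ᵀv=61.125014  D=ac−b²=10.349565
λ₁=(c·0.160−b)/D = (61.125014·0.160−7.084822)/10.349565 = 0.260415
λ₂=(a−b·0.160)/D = (0.990499−7.084822·0.160)/10.349565 = -0.013824
w* = 0.260415·u + -0.013824·v:
  w_0 = 0.260415·1.1909 + -0.013824·20.7314 = 0.0235  (Nike)
  w_1 = 0.260415·1.7640 + -0.013824·9.8361 = 0.3234  (Qualcomm)
  w_2 = 0.260415·4.1299 + -0.013824·30.5575 = 0.6531  (Raytheon)
Σw_i=1.0000  μᵀw=0.1600
σ²=wᵀΣw=λ₁·μ_p+λ₂ = 0.260415·0.160 + -0.013824 = 0.027842 ≈ 0.0278

0.0235  0.3234  0.6531
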